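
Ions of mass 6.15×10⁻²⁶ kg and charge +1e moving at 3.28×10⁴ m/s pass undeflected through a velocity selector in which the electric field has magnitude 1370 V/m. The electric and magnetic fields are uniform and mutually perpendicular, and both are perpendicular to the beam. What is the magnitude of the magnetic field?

Balance of forces in the selector: qE = qvB ⇒ B = E/v.
B = 1370/3.28×10⁴ = 0.0418 T.

B = 0.0418 T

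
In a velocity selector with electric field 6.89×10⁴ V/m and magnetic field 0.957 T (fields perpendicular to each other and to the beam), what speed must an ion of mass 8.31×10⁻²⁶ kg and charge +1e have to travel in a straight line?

v = 7.20×10⁴ m/s

For undeflected motion the electric and magnetic forces balance: qE = qvB.
v = E/B = 6.89×10⁴/0.957 = 7.20×10⁴ m/s.
The result is independent of the particle's charge and mass.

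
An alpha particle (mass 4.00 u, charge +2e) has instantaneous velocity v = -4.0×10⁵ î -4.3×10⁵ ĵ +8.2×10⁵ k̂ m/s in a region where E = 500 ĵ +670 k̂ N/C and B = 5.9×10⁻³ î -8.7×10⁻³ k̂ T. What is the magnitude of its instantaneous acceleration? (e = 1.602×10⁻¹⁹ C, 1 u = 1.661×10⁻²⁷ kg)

v×B = (3740, 1360, 2540) N/C.
E + v×B = (3740, 1860, 3210) N/C.
F = q(E + v×B) = (3.204×10⁻¹⁹ C)·(3740, 1860, 3210) = (1.20×10⁻¹⁵, 5.95×10⁻¹⁶, 1.03×10⁻¹⁵) N.
|a| = |F|/m = 1.687×10⁻¹⁵/6.644×10⁻²⁷ ≈ 2.54×10¹¹ m/s².

|a| ≈ 2.54×10¹¹ m/s²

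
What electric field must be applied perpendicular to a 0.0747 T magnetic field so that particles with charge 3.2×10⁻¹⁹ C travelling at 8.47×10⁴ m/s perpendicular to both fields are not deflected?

E = 6330 V/m

For straight-line motion qE = qvB, so E = vB.
E = 8.47×10⁴ × 0.0747 = 6330 V/m.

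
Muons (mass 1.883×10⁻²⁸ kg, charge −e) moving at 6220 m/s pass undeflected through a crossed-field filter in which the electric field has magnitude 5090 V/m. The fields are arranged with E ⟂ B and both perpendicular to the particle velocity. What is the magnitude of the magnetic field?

B = 0.818 T

Balance of forces in the selector: qE = qvB ⇒ B = E/v.
B = 5090/6220 = 0.818 T.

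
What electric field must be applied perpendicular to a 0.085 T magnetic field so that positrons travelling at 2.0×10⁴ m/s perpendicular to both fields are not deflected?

E = 1700 V/m

For straight-line motion qE = qvB, so E = vB.
E = 2.0×10⁴ × 0.085 = 1700 V/m.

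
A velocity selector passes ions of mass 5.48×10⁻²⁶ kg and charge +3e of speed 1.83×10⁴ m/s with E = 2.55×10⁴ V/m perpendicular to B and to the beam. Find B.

B = 1.39 T

Balance of forces in the selector: qE = qvB ⇒ B = E/v.
B = 2.55×10⁴/1.83×10⁴ = 1.39 T.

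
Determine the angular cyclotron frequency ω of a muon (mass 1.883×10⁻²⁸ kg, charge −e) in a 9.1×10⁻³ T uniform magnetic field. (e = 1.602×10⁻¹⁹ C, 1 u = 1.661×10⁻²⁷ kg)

ω = |q|B/m.
ω = (1.602×10⁻¹⁹)(9.1×10⁻³)/1.883×10⁻²⁸ ≈ 7.7×10⁶ rad/s.

ω ≈ 7.7×10⁶ rad/s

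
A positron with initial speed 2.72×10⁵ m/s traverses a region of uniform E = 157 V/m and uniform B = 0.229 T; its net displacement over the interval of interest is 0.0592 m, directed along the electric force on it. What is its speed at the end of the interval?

B does no work; ΔKE = |q|E d.
½mv_f² = ½mv₀² + |q|Ed = ½(9.109×10⁻³¹)(2.72×10⁵)² + (1.602×10⁻¹⁹)(157)(0.0592) ≈ 3.370×10⁻²⁰ J + 1.489×10⁻¹⁸ J ≈ 1.523×10⁻¹⁸ J.
v_f = √(2·1.523×10⁻¹⁸/9.109×10⁻³¹) ≈ 1.83×10⁶ m/s.

v_f ≈ 1.83×10⁶ m/s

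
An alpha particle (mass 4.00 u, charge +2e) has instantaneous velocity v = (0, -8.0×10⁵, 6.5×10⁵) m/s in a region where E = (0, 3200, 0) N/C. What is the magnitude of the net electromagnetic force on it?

Only an electric field acts, so F = qE = (3.204×10⁻¹⁹ C)·(0, 3200, 0) = (0, 1.03×10⁻¹⁵, 0) N.
|F| = 1.03×10⁻¹⁵ N.

|F| ≈ 1.03×10⁻¹⁵ N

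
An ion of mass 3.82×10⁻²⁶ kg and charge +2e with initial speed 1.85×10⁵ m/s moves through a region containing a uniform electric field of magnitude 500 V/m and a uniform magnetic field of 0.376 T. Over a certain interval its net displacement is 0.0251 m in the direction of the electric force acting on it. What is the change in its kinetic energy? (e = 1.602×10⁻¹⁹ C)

ΔKE ≈ 4.02×10⁻¹⁸ J

The magnetic force is always ⟂ v and does no work; only the electric force changes KE.
ΔKE = F_E · d = |q|E d = (3.204×10⁻¹⁹)(500)(0.0251) ≈ 4.02×10⁻¹⁸ J.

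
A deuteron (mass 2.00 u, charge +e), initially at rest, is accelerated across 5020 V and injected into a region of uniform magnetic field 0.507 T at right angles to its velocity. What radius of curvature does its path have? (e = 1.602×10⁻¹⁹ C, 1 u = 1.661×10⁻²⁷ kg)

r ≈ 0.0285 m

Acceleration: |q|V = ½mv² ⇒ v = √(2|q|V/m) = √(2·1.602×10⁻¹⁹·5020/3.322×10⁻²⁷) ≈ 6.958×10⁵ m/s.
In the field: r = mv/(|q|B) = (3.322×10⁻²⁷)(6.958×10⁵)/((1.602×10⁻¹⁹)(0.507)) ≈ 0.0285 m.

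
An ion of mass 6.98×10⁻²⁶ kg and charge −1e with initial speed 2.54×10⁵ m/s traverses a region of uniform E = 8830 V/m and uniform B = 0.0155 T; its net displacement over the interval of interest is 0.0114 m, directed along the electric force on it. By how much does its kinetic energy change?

The magnetic force is always ⟂ v and does no work; only the electric force changes KE.
ΔKE = F_E · d = |q|E d = (1.602×10⁻¹⁹)(8830)(0.0114) ≈ 1.61×10⁻¹⁷ J.

ΔKE ≈ 1.61×10⁻¹⁷ J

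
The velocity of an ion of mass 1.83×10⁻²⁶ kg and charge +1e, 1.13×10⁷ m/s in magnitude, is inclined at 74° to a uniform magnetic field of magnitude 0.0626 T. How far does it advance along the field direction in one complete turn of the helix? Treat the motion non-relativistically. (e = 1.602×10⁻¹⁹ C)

p ≈ 35.7 m

v∥ = v cosθ = 1.13×10⁷·cos74° ≈ 3.115×10⁶ m/s.
T = 2πm/(|q|B) = 2π(1.83×10⁻²⁶)/((1.602×10⁻¹⁹)(0.0626)) ≈ 1.147×10⁻⁵ s.
pitch = v∥ T = (3.115×10⁶)(1.147×10⁻⁵) ≈ 35.7 m.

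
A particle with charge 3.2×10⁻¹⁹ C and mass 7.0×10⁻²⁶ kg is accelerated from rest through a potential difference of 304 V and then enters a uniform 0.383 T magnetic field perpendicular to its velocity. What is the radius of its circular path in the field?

r ≈ 0.0301 m

Acceleration: |q|V = ½mv² ⇒ v = √(2|q|V/m) = √(2·3.2×10⁻¹⁹·304/7.0×10⁻²⁶) ≈ 5.272×10⁴ m/s.
In the field: r = mv/(|q|B) = (7.0×10⁻²⁶)(5.272×10⁴)/((3.2×10⁻¹⁹)(0.383)) ≈ 0.0301 m.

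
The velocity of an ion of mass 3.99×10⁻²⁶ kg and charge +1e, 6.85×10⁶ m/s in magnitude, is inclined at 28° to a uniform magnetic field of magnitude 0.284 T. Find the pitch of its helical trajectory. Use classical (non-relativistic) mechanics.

v∥ = v cosθ = 6.85×10⁶·cos28° ≈ 6.048×10⁶ m/s.
T = 2πm/(|q|B) = 2π(3.99×10⁻²⁶)/((1.602×10⁻¹⁹)(0.284)) ≈ 5.510×10⁻⁶ s.
pitch = v∥ T = (6.048×10⁶)(5.510×10⁻⁶) ≈ 33.3 m.

p ≈ 33.3 m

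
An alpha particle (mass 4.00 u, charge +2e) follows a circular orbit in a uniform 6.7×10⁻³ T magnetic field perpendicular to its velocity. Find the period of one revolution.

T ≈ 1.9×10⁻⁵ s

The cyclotron period depends only on m, q, B: T = 2πm/(|q|B).
T = 2π(6.644×10⁻²⁷)/((3.204×10⁻¹⁹)(6.7×10⁻³)) ≈ 1.9×10⁻⁵ s.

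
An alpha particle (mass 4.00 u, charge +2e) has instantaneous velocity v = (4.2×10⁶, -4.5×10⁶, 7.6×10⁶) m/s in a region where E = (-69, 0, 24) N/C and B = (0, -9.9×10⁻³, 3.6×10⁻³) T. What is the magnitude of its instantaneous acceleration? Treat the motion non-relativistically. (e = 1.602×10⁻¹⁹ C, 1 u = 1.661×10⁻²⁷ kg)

|a| ≈ 3.55×10¹² m/s²

v×B = (5.90×10⁴, -1.51×10⁴, -4.16×10⁴) N/C.
E + v×B = (5.90×10⁴, -1.51×10⁴, -4.16×10⁴) N/C.
F = q(E + v×B) = (3.204×10⁻¹⁹ C)·(5.90×10⁴, -1.51×10⁴, -4.16×10⁴) = (1.89×10⁻¹⁴, -4.84×10⁻¹⁵, -1.33×10⁻¹⁴) N.
|a| = |F|/m = 2.362×10⁻¹⁴/6.644×10⁻²⁷ ≈ 3.55×10¹² m/s².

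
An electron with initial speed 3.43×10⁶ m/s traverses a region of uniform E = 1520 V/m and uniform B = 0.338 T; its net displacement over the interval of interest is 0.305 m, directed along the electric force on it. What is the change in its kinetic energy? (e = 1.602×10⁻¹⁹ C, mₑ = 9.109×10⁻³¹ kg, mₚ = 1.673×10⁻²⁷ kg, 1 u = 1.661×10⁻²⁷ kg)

ΔKE ≈ 7.43×10⁻¹⁷ J

The magnetic force is always ⟂ v and does no work; only the electric force changes KE.
ΔKE = F_E · d = |q|E d = (1.602×10⁻¹⁹)(1520)(0.305) ≈ 7.43×10⁻¹⁷ J.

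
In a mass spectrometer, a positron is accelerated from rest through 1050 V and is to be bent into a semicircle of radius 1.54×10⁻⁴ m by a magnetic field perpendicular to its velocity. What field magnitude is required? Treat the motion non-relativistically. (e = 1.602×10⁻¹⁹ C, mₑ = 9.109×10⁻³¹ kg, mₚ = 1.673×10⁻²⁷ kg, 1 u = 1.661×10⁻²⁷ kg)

v = √(2|q|V/m) = √(2·1.602×10⁻¹⁹·1050/9.109×10⁻³¹) ≈ 1.922×10⁷ m/s.
B = mv/(|q|r) = (9.109×10⁻³¹)(1.922×10⁷)/((1.602×10⁻¹⁹)(1.54×10⁻⁴)) ≈ 0.710 T.

B ≈ 0.710 T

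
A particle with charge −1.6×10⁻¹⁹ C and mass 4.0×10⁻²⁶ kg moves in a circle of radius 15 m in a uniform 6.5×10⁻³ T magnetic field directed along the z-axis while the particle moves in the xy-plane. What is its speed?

v ≈ 3.9×10⁵ m/s

From |q|vB = mv²/r, v = |q|Br/m.
v = (1.6×10⁻¹⁹)(6.5×10⁻³)(15)/4.0×10⁻²⁶ ≈ 3.9×10⁵ m/s.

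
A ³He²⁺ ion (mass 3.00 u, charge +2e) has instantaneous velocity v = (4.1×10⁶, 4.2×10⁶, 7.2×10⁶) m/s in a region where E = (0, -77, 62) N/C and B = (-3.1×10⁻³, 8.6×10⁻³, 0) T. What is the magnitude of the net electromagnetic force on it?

v×B = (-6.19×10⁴, -2.23×10⁴, 4.83×10⁴) N/C.
E + v×B = (-6.19×10⁴, -2.24×10⁴, 4.83×10⁴) N/C.
F = q(E + v×B) = (3.204×10⁻¹⁹ C)·(-6.19×10⁴, -2.24×10⁴, 4.83×10⁴) = (-1.98×10⁻¹⁴, -7.18×10⁻¹⁵, 1.55×10⁻¹⁴) N.
|F| = 2.62×10⁻¹⁴ N.

|F| ≈ 2.62×10⁻¹⁴ N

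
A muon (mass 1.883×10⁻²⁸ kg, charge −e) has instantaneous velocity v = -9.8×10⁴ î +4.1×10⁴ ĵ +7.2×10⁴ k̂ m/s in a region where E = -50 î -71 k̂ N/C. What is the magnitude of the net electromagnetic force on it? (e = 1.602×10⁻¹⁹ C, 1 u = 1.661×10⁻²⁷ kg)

|F| ≈ 1.39×10⁻¹⁷ N

Only an electric field acts, so F = qE = (−1.602×10⁻¹⁹ C)·(-50.0, 0, -71.0) = (8.01×10⁻¹⁸, 0, 1.14×10⁻¹⁷) N.
|F| = 1.39×10⁻¹⁷ N.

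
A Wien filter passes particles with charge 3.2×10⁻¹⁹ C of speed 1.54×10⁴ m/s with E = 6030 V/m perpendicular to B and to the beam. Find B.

B = 0.392 T

Balance of forces in the selector: qE = qvB ⇒ B = E/v.
B = 6030/1.54×10⁴ = 0.392 T.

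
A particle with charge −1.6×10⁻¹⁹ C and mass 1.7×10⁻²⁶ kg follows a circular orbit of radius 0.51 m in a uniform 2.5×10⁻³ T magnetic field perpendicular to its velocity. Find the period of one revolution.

T ≈ 2.7×10⁻⁴ s

The cyclotron period depends only on m, q, B: T = 2πm/(|q|B).
T = 2π(1.7×10⁻²⁶)/((1.6×10⁻¹⁹)(2.5×10⁻³)) ≈ 2.7×10⁻⁴ s.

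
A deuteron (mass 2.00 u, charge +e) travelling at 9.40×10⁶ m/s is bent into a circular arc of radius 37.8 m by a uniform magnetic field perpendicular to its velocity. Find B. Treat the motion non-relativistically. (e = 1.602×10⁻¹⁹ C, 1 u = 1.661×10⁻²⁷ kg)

From |q|vB = mv²/r, B = mv/(|q|r).
B = (3.322×10⁻²⁷)(9.40×10⁶)/((1.602×10⁻¹⁹)(37.8)) ≈ 5.16×10⁻³ T.

B ≈ 5.16×10⁻³ T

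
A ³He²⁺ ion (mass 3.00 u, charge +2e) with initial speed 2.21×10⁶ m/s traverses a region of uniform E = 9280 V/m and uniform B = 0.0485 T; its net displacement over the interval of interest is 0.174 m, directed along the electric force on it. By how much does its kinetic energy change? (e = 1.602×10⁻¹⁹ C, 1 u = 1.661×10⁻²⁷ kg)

The magnetic force is always ⟂ v and does no work; only the electric force changes KE.
ΔKE = F_E · d = |q|E d = (3.204×10⁻¹⁹)(9280)(0.174) ≈ 5.17×10⁻¹⁶ J.

ΔKE ≈ 5.17×10⁻¹⁶ J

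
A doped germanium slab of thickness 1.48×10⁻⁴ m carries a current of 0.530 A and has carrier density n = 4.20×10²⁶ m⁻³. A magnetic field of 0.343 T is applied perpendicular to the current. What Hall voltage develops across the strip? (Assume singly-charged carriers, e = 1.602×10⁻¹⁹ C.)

V_H = IB/(n e t).
V_H = (0.530)(0.343)/((4.20×10²⁶)(1.602×10⁻¹⁹)(1.48×10⁻⁴)) ≈ 1.83×10⁻⁵ V.

V_H ≈ 1.83×10⁻⁵ V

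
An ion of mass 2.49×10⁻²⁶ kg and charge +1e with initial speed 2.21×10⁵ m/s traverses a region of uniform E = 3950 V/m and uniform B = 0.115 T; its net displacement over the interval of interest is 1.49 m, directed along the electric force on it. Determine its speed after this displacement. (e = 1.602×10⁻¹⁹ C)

B does no work; ΔKE = |q|E d.
½mv_f² = ½mv₀² + |q|Ed = ½(2.49×10⁻²⁶)(2.21×10⁵)² + (1.602×10⁻¹⁹)(3950)(1.49) ≈ 6.081×10⁻¹⁶ J + 9.429×10⁻¹⁶ J ≈ 1.551×10⁻¹⁵ J.
v_f = √(2·1.551×10⁻¹⁵/2.49×10⁻²⁶) ≈ 3.53×10⁵ m/s.

v_f ≈ 3.53×10⁵ m/s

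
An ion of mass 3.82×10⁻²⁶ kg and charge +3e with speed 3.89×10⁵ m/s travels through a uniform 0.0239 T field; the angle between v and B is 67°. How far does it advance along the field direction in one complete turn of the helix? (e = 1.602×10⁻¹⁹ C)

p ≈ 3.18 m

v∥ = v cosθ = 3.89×10⁵·cos67° ≈ 1.520×10⁵ m/s.
T = 2πm/(|q|B) = 2π(3.82×10⁻²⁶)/((4.806×10⁻¹⁹)(0.0239)) ≈ 2.090×10⁻⁵ s.
pitch = v∥ T = (1.520×10⁵)(2.090×10⁻⁵) ≈ 3.18 m.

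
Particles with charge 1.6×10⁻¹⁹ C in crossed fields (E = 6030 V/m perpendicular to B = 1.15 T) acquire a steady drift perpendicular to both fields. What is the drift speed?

v_d ≈ 5240 m/s

The E×B drift speed is v_d = E/B.
v_d = 6030/1.15 = 5240 m/s.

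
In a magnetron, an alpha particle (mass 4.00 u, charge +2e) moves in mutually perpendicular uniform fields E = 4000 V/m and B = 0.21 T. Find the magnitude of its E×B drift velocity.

v_d ≈ 1.9×10⁴ m/s

The steady drift has the magnetic force balancing the electric force, so v_d = E/B.
v_d = 4000/0.21 = 1.9×10⁴ m/s.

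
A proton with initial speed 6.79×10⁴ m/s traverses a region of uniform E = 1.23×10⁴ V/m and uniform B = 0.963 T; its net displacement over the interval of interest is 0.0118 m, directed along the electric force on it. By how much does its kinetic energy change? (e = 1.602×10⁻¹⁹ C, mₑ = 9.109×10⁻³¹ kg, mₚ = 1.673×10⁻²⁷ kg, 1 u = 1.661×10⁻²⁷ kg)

ΔKE ≈ 2.33×10⁻¹⁷ J

The magnetic force is always ⟂ v and does no work; only the electric force changes KE.
ΔKE = F_E · d = |q|E d = (1.602×10⁻¹⁹)(1.23×10⁴)(0.0118) ≈ 2.33×10⁻¹⁷ J.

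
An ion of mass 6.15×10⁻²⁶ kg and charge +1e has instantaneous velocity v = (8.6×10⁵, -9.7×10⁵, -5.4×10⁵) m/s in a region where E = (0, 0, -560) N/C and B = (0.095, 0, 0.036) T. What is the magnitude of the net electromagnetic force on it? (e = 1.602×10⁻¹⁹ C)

v×B = (-3.49×10⁴, -8.23×10⁴, 9.22×10⁴) N/C.
E + v×B = (-3.49×10⁴, -8.23×10⁴, 9.16×10⁴) N/C.
F = q(E + v×B) = (1.602×10⁻¹⁹ C)·(-3.49×10⁴, -8.23×10⁴, 9.16×10⁴) = (-5.59×10⁻¹⁵, -1.32×10⁻¹⁴, 1.47×10⁻¹⁴) N.
|F| = 2.05×10⁻¹⁴ N.

|F| ≈ 2.05×10⁻¹⁴ N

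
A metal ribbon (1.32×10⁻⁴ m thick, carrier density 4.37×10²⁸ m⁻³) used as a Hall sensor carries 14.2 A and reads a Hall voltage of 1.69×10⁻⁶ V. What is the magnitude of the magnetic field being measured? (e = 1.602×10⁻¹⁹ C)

From V_H = IB/(n e t), B = V_H n e t / I.
B = (1.69×10⁻⁶)(4.37×10²⁸)(1.602×10⁻¹⁹)(1.32×10⁻⁴)/14.2 ≈ 0.110 T.

B ≈ 0.110 T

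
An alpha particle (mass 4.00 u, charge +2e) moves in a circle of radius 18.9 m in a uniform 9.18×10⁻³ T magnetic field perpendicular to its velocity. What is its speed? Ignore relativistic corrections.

v ≈ 8.37×10⁶ m/s

From |q|vB = mv²/r, v = |q|Br/m.
v = (3.204×10⁻¹⁹)(9.18×10⁻³)(18.9)/6.644×10⁻²⁷ ≈ 8.37×10⁶ m/s.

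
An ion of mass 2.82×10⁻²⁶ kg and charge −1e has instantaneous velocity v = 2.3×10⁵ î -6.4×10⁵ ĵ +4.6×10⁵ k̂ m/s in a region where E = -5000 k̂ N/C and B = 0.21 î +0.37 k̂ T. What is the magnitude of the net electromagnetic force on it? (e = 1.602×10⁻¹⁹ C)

v×B = (-2.37×10⁵, 1.15×10⁴, 1.34×10⁵) N/C.
E + v×B = (-2.37×10⁵, 1.15×10⁴, 1.29×10⁵) N/C.
F = q(E + v×B) = (−1.602×10⁻¹⁹ C)·(-2.37×10⁵, 1.15×10⁴, 1.29×10⁵) = (3.79×10⁻¹⁴, -1.84×10⁻¹⁵, -2.07×10⁻¹⁴) N.
|F| = 4.33×10⁻¹⁴ N.

|F| ≈ 4.33×10⁻¹⁴ N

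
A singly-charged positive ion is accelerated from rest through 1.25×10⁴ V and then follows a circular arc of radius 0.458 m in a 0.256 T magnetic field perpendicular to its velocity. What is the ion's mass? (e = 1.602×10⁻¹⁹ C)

m ≈ 8.81×10⁻²⁶ kg

Combine |q|V = ½mv² and r = mv/(|q|B): eliminate v to get m = qB²r²/(2V).
m = (1.602×10⁻¹⁹)(0.256)²(0.458)²/(2·1.25×10⁴) ≈ 8.81×10⁻²⁶ kg.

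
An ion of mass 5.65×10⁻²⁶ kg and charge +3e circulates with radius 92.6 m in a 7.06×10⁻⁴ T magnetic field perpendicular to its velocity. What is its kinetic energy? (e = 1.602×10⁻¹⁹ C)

KE ≈ 5.45×10⁴ eV

v = |q|Br/m, then KE = ½mv² = (qBr)²/(2m).
v = (4.806×10⁻¹⁹)(7.06×10⁻⁴)(92.6)/5.65×10⁻²⁶ ≈ 5.561×10⁵ m/s.
KE = ½(5.65×10⁻²⁶)(5.561×10⁵)² ≈ 8.74×10⁻¹⁵ J = 5.45×10⁴ eV.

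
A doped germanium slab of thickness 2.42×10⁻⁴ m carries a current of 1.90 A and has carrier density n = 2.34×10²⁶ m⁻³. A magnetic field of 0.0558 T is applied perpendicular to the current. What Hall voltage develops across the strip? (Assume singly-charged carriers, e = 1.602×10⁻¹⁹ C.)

V_H ≈ 1.17×10⁻⁵ V

V_H = IB/(n e t).
V_H = (1.90)(0.0558)/((2.34×10²⁶)(1.602×10⁻¹⁹)(2.42×10⁻⁴)) ≈ 1.17×10⁻⁵ V.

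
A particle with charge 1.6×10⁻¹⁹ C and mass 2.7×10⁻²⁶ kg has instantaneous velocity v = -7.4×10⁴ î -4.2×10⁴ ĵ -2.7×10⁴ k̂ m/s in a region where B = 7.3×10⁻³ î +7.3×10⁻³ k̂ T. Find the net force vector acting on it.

F ≈ (-4.91×10⁻¹⁷, 5.49×10⁻¹⁷, 4.91×10⁻¹⁷) N

v×B = (-307, 343, 307) N/C.
F = q v×B = (1.6×10⁻¹⁹ C)·(-307, 343, 307) = (-4.91×10⁻¹⁷, 5.49×10⁻¹⁷, 4.91×10⁻¹⁷) N.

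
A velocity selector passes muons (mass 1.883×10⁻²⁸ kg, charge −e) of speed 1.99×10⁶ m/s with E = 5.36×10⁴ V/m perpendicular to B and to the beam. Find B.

Balance of forces in the selector: qE = qvB ⇒ B = E/v.
B = 5.36×10⁴/1.99×10⁶ = 0.0269 T.

B = 0.0269 T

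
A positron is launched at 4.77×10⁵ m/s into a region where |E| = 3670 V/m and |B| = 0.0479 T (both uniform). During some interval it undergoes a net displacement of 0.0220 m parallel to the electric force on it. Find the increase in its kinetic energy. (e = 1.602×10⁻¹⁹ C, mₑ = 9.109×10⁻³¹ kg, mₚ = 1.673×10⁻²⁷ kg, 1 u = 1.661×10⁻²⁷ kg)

ΔKE ≈ 1.29×10⁻¹⁷ J

The magnetic force is always ⟂ v and does no work; only the electric force changes KE.
ΔKE = F_E · d = |q|E d = (1.602×10⁻¹⁹)(3670)(0.0220) ≈ 1.29×10⁻¹⁷ J.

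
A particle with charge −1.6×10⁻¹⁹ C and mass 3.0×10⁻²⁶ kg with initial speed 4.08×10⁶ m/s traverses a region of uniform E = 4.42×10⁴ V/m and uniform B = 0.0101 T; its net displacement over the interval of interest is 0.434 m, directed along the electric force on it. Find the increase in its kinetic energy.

The magnetic force is always ⟂ v and does no work; only the electric force changes KE.
ΔKE = F_E · d = |q|E d = (1.6×10⁻¹⁹)(4.42×10⁴)(0.434) ≈ 3.07×10⁻¹⁵ J.

ΔKE ≈ 3.07×10⁻¹⁵ J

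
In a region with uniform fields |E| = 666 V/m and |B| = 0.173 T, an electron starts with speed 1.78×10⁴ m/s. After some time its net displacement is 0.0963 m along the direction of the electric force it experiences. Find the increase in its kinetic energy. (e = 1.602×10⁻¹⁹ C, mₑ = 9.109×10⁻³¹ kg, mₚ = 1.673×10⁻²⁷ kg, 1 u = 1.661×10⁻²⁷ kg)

ΔKE ≈ 1.03×10⁻¹⁷ J

The magnetic force is always ⟂ v and does no work; only the electric force changes KE.
ΔKE = F_E · d = |q|E d = (1.602×10⁻¹⁹)(666)(0.0963) ≈ 1.03×10⁻¹⁷ J.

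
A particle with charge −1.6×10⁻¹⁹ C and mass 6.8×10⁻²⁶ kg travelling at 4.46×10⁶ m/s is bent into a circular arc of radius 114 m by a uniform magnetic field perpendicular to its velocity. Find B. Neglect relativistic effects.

B ≈ 0.0166 T

From |q|vB = mv²/r, B = mv/(|q|r).
B = (6.8×10⁻²⁶)(4.46×10⁶)/((1.6×10⁻¹⁹)(114)) ≈ 0.0166 T.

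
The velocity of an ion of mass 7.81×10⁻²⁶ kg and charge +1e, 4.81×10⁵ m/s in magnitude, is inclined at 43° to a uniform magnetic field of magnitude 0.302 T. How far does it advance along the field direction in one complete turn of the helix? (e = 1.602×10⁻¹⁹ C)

p ≈ 3.57 m

v∥ = v cosθ = 4.81×10⁵·cos43° ≈ 3.518×10⁵ m/s.
T = 2πm/(|q|B) = 2π(7.81×10⁻²⁶)/((1.602×10⁻¹⁹)(0.302)) ≈ 1.014×10⁻⁵ s.
pitch = v∥ T = (3.518×10⁵)(1.014×10⁻⁵) ≈ 3.57 m.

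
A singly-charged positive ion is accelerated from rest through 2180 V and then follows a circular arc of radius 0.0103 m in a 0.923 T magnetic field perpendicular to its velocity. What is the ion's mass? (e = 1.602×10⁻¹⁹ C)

m ≈ 3.32×10⁻²⁷ kg

Combine |q|V = ½mv² and r = mv/(|q|B): eliminate v to get m = qB²r²/(2V).
m = (1.602×10⁻¹⁹)(0.923)²(0.0103)²/(2·2180) ≈ 3.32×10⁻²⁷ kg.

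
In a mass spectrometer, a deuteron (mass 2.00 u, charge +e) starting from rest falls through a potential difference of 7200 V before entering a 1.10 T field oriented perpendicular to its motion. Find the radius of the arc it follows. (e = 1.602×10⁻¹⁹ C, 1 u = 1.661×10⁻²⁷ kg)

Acceleration: |q|V = ½mv² ⇒ v = √(2|q|V/m) = √(2·1.602×10⁻¹⁹·7200/3.322×10⁻²⁷) ≈ 8.333×10⁵ m/s.
In the field: r = mv/(|q|B) = (3.322×10⁻²⁷)(8.333×10⁵)/((1.602×10⁻¹⁹)(1.10)) ≈ 0.0157 m.

r ≈ 0.0157 m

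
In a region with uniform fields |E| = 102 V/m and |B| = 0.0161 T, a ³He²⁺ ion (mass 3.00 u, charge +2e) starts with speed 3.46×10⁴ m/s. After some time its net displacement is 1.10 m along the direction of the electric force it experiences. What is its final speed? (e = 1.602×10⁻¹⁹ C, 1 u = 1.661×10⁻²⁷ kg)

v_f ≈ 1.25×10⁵ m/s

B does no work; ΔKE = |q|E d.
½mv_f² = ½mv₀² + |q|Ed = ½(4.983×10⁻²⁷)(3.46×10⁴)² + (3.204×10⁻¹⁹)(102)(1.10) ≈ 2.983×10⁻¹⁸ J + 3.595×10⁻¹⁷ J ≈ 3.893×10⁻¹⁷ J.
v_f = √(2·3.893×10⁻¹⁷/4.983×10⁻²⁷) ≈ 1.25×10⁵ m/s.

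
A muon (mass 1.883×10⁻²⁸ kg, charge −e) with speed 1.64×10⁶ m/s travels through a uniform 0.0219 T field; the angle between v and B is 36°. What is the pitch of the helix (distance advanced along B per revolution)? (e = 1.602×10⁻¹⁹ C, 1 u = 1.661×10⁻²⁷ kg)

p ≈ 0.447 m

v∥ = v cosθ = 1.64×10⁶·cos36° ≈ 1.327×10⁶ m/s.
T = 2πm/(|q|B) = 2π(1.883×10⁻²⁸)/((1.602×10⁻¹⁹)(0.0219)) ≈ 3.372×10⁻⁷ s.
pitch = v∥ T = (1.327×10⁶)(3.372×10⁻⁷) ≈ 0.447 m.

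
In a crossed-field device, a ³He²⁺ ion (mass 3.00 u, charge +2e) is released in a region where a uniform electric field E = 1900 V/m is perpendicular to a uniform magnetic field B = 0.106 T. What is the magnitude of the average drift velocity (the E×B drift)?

v_d ≈ 1.79×10⁴ m/s

In crossed fields the guiding centre drifts at v_d = |E×B|/B² = E/B, independent of charge and mass.
v_d = 1900/0.106 = 1.79×10⁴ m/s.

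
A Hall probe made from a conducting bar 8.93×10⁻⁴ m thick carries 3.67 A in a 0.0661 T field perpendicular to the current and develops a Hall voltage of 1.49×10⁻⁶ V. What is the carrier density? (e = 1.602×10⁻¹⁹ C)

n ≈ 1.14×10²⁷ m⁻³

From V_H = IB/(n e t), n = IB/(V_H e t).
n = (3.67)(0.0661)/((1.49×10⁻⁶)(1.602×10⁻¹⁹)(8.93×10⁻⁴)) ≈ 1.14×10²⁷ m⁻³.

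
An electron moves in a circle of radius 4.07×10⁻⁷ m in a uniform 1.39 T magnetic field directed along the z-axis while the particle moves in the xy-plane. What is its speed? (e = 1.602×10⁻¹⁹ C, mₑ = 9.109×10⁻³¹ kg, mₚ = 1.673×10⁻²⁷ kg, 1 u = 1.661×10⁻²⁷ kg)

From |q|vB = mv²/r, v = |q|Br/m.
v = (1.602×10⁻¹⁹)(1.39)(4.07×10⁻⁷)/9.109×10⁻³¹ ≈ 9.95×10⁴ m/s.

v ≈ 9.95×10⁴ m/s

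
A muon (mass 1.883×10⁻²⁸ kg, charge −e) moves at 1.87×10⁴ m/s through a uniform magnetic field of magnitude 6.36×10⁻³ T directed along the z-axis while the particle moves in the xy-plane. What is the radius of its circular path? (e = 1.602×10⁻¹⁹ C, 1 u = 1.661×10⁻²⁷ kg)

The magnetic force provides the centripetal force: |q|vB = mv²/r.
r = mv/(|q|B) = (1.883×10⁻²⁸)(1.87×10⁴)/((1.602×10⁻¹⁹)(6.36×10⁻³)) ≈ 3.46×10⁻³ m.

r ≈ 3.46×10⁻³ m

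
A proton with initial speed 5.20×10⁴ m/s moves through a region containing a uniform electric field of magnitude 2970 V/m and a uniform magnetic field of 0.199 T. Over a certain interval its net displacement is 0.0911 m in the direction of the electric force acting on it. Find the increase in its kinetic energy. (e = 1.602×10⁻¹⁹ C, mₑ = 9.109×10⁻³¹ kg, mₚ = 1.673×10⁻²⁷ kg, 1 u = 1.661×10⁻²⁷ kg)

ΔKE ≈ 4.33×10⁻¹⁷ J

The magnetic force is always ⟂ v and does no work; only the electric force changes KE.
ΔKE = F_E · d = |q|E d = (1.602×10⁻¹⁹)(2970)(0.0911) ≈ 4.33×10⁻¹⁷ J.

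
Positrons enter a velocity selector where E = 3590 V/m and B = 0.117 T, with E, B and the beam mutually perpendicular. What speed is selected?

v = 3.07×10⁴ m/s

For undeflected motion the electric and magnetic forces balance: qE = qvB.
v = E/B = 3590/0.117 = 3.07×10⁴ m/s.
The result is independent of the particle's charge and mass.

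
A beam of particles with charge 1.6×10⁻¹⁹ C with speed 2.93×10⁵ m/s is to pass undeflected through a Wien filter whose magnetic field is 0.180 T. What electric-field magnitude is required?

For straight-line motion qE = qvB, so E = vB.
E = 2.93×10⁵ × 0.180 = 5.27×10⁴ V/m.

E = 5.27×10⁴ V/m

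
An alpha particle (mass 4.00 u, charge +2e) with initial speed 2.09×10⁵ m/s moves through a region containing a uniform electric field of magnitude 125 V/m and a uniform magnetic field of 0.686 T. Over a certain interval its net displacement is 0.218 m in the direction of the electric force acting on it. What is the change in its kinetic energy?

ΔKE ≈ 8.73×10⁻¹⁸ J

The magnetic force is always ⟂ v and does no work; only the electric force changes KE.
ΔKE = F_E · d = |q|E d = (3.204×10⁻¹⁹)(125)(0.218) ≈ 8.73×10⁻¹⁸ J.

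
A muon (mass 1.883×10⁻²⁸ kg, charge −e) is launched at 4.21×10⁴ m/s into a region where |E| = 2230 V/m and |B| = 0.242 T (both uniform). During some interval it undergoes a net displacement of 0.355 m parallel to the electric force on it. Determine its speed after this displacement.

v_f ≈ 1.16×10⁶ m/s

B does no work; ΔKE = |q|E d.
½mv_f² = ½mv₀² + |q|Ed = ½(1.883×10⁻²⁸)(4.21×10⁴)² + (1.602×10⁻¹⁹)(2230)(0.355) ≈ 1.669×10⁻¹⁹ J + 1.268×10⁻¹⁶ J ≈ 1.270×10⁻¹⁶ J.
v_f = √(2·1.270×10⁻¹⁶/1.883×10⁻²⁸) ≈ 1.16×10⁶ m/s.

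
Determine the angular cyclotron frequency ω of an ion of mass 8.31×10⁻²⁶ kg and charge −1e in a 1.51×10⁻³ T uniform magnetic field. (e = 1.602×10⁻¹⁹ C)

ω = |q|B/m.
ω = (1.602×10⁻¹⁹)(1.51×10⁻³)/8.31×10⁻²⁶ ≈ 2910 rad/s.

ω ≈ 2910 rad/s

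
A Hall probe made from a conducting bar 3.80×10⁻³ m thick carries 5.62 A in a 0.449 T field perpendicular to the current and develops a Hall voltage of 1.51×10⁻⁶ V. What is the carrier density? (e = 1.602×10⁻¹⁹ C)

n ≈ 2.75×10²⁷ m⁻³

From V_H = IB/(n e t), n = IB/(V_H e t).
n = (5.62)(0.449)/((1.51×10⁻⁶)(1.602×10⁻¹⁹)(3.80×10⁻³)) ≈ 2.75×10²⁷ m⁻³.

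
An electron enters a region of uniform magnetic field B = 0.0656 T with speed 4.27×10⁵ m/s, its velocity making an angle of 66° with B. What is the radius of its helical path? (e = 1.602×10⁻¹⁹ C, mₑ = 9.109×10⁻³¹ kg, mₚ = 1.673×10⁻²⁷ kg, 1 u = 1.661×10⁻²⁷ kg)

v⊥ = v sinθ = 4.27×10⁵·sin66° ≈ 3.901×10⁵ m/s.
r = m v⊥/(|q|B) = (9.109×10⁻³¹)(3.901×10⁵)/((1.602×10⁻¹⁹)(0.0656)) ≈ 3.38×10⁻⁵ m.

r ≈ 3.38×10⁻⁵ m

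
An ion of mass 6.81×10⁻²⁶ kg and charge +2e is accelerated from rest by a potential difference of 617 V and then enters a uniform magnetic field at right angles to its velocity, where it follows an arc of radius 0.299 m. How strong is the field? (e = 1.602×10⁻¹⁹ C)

B ≈ 0.0542 T

v = √(2|q|V/m) = √(2·3.204×10⁻¹⁹·617/6.81×10⁻²⁶) ≈ 7.620×10⁴ m/s.
B = mv/(|q|r) = (6.81×10⁻²⁶)(7.620×10⁴)/((3.204×10⁻¹⁹)(0.299)) ≈ 0.0542 T.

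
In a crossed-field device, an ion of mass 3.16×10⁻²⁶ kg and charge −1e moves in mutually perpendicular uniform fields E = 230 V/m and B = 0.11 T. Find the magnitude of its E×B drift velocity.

v_d ≈ 2100 m/s

In crossed fields the guiding centre drifts at v_d = |E×B|/B² = E/B, independent of charge and mass.
v_d = 230/0.11 = 2100 m/s.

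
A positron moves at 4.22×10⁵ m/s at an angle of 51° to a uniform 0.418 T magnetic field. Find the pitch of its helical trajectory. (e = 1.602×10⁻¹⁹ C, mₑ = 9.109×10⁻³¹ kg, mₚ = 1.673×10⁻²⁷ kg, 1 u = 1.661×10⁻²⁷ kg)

p ≈ 2.27×10⁻⁵ m

v∥ = v cosθ = 4.22×10⁵·cos51° ≈ 2.656×10⁵ m/s.
T = 2πm/(|q|B) = 2π(9.109×10⁻³¹)/((1.602×10⁻¹⁹)(0.418)) ≈ 8.547×10⁻¹¹ s.
pitch = v∥ T = (2.656×10⁵)(8.547×10⁻¹¹) ≈ 2.27×10⁻⁵ m.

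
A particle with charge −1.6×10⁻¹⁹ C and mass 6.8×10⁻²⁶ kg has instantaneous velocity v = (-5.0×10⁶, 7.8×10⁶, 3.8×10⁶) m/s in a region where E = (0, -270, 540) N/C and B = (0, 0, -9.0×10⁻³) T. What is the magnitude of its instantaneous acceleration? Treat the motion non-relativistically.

|a| ≈ 1.97×10¹¹ m/s²

v×B = (-7.02×10⁴, -4.50×10⁴, 0) N/C.
E + v×B = (-7.02×10⁴, -4.53×10⁴, 540) N/C.
F = q(E + v×B) = (−1.6×10⁻¹⁹ C)·(-7.02×10⁴, -4.53×10⁴, 540) = (1.12×10⁻¹⁴, 7.24×10⁻¹⁵, -8.64×10⁻¹⁷) N.
|a| = |F|/m = 1.337×10⁻¹⁴/6.8×10⁻²⁶ ≈ 1.97×10¹¹ m/s².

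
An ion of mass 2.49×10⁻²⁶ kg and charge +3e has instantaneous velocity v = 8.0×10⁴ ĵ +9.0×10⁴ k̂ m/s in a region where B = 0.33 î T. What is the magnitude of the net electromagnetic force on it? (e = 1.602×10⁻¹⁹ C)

|F| ≈ 1.91×10⁻¹⁴ N

v×B = (0, 2.97×10⁴, -2.64×10⁴) N/C.
F = q v×B = (4.806×10⁻¹⁹ C)·(0, 2.97×10⁴, -2.64×10⁴) = (0, 1.43×10⁻¹⁴, -1.27×10⁻¹⁴) N.
|F| = 1.91×10⁻¹⁴ N.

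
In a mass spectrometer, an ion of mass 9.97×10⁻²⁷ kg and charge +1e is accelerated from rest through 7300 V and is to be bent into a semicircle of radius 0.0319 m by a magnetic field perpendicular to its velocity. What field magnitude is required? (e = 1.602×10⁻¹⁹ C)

B ≈ 0.945 T

v = √(2|q|V/m) = √(2·1.602×10⁻¹⁹·7300/9.97×10⁻²⁷) ≈ 4.844×10⁵ m/s.
B = mv/(|q|r) = (9.97×10⁻²⁷)(4.844×10⁵)/((1.602×10⁻¹⁹)(0.0319)) ≈ 0.945 T.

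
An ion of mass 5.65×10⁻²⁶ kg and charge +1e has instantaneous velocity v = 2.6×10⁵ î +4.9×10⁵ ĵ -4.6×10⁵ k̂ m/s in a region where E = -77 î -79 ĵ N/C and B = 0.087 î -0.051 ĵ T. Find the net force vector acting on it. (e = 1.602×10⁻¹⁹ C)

F ≈ (-3.77×10⁻¹⁵, -6.42×10⁻¹⁵, -8.95×10⁻¹⁵) N

v×B = (-2.35×10⁴, -4.00×10⁴, -5.59×10⁴) N/C.
E + v×B = (-2.35×10⁴, -4.01×10⁴, -5.59×10⁴) N/C.
F = q(E + v×B) = (1.602×10⁻¹⁹ C)·(-2.35×10⁴, -4.01×10⁴, -5.59×10⁴) = (-3.77×10⁻¹⁵, -6.42×10⁻¹⁵, -8.95×10⁻¹⁵) N.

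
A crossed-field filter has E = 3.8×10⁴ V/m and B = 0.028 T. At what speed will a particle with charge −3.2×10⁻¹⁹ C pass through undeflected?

Straight-line motion ⇒ electric and magnetic forces cancel, so E = vB.
v = E/B = 3.8×10⁴/0.028 = 1.4×10⁶ m/s.
The result is independent of the particle's charge and mass.

v = 1.4×10⁶ m/s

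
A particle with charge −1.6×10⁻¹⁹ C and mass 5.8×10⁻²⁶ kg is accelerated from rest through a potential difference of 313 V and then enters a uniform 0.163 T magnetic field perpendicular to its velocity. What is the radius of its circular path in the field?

r ≈ 0.0924 m

Acceleration: |q|V = ½mv² ⇒ v = √(2|q|V/m) = √(2·1.6×10⁻¹⁹·313/5.8×10⁻²⁶) ≈ 4.156×10⁴ m/s.
In the field: r = mv/(|q|B) = (5.8×10⁻²⁶)(4.156×10⁴)/((1.6×10⁻¹⁹)(0.163)) ≈ 0.0924 m.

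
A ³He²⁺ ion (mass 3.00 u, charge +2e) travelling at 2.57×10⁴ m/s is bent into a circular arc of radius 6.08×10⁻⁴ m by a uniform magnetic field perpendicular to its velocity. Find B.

From |q|vB = mv²/r, B = mv/(|q|r).
B = (4.983×10⁻²⁷)(2.57×10⁴)/((3.204×10⁻¹⁹)(6.08×10⁻⁴)) ≈ 0.657 T.

B ≈ 0.657 T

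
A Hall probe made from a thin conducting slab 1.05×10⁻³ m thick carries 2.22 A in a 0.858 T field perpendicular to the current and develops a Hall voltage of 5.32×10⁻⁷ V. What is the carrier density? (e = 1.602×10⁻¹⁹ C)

From V_H = IB/(n e t), n = IB/(V_H e t).
n = (2.22)(0.858)/((5.32×10⁻⁷)(1.602×10⁻¹⁹)(1.05×10⁻³)) ≈ 2.13×10²⁸ m⁻³.

n ≈ 2.13×10²⁸ m⁻³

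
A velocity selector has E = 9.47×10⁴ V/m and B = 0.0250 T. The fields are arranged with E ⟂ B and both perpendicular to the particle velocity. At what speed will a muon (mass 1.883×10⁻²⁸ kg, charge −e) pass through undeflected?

Straight-line motion ⇒ electric and magnetic forces cancel, so E = vB.
v = E/B = 9.47×10⁴/0.0250 = 3.79×10⁶ m/s.

v = 3.79×10⁶ m/s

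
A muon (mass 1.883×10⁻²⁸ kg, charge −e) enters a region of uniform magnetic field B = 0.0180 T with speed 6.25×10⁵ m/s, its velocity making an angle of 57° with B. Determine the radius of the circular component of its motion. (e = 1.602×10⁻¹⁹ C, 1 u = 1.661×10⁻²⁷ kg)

v⊥ = v sinθ = 6.25×10⁵·sin57° ≈ 5.242×10⁵ m/s.
r = m v⊥/(|q|B) = (1.883×10⁻²⁸)(5.242×10⁵)/((1.602×10⁻¹⁹)(0.0180)) ≈ 0.0342 m.

r ≈ 0.0342 m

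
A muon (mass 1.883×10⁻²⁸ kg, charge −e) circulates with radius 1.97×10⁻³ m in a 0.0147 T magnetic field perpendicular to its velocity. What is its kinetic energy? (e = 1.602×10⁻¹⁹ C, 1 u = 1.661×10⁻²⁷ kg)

v = |q|Br/m, then KE = ½mv² = (qBr)²/(2m).
v = (1.602×10⁻¹⁹)(0.0147)(1.97×10⁻³)/1.883×10⁻²⁸ ≈ 2.464×10⁴ m/s.
KE = ½(1.883×10⁻²⁸)(2.464×10⁴)² ≈ 5.71×10⁻²⁰ J.

KE ≈ 5.71×10⁻²⁰ J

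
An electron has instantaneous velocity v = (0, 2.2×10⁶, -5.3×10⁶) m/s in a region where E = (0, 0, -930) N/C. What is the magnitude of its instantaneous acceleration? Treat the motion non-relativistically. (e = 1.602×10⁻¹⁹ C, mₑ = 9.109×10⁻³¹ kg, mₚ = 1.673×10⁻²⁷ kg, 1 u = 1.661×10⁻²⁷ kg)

Only an electric field acts, so F = qE = (−1.602×10⁻¹⁹ C)·(0, 0, -930) = (0, 0, 1.49×10⁻¹⁶) N.
|a| = |F|/m = 1.490×10⁻¹⁶/9.109×10⁻³¹ ≈ 1.64×10¹⁴ m/s².

|a| ≈ 1.64×10¹⁴ m/s²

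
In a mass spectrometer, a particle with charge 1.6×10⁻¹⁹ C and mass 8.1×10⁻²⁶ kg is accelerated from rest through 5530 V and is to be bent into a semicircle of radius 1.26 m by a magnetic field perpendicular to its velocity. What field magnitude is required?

B ≈ 0.0594 T

v = √(2|q|V/m) = √(2·1.6×10⁻¹⁹·5530/8.1×10⁻²⁶) ≈ 1.478×10⁵ m/s.
B = mv/(|q|r) = (8.1×10⁻²⁶)(1.478×10⁵)/((1.6×10⁻¹⁹)(1.26)) ≈ 0.0594 T.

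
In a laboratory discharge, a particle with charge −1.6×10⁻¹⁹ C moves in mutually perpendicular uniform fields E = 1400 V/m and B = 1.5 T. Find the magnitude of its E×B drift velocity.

The steady drift has the magnetic force balancing the electric force, so v_d = E/B.
v_d = 1400/1.5 = 930 m/s.

v_d ≈ 930 m/s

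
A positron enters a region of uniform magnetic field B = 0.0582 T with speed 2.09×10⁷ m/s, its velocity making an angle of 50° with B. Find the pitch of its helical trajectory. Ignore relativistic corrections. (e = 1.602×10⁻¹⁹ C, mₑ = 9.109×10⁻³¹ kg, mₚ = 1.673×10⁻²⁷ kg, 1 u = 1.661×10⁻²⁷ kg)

v∥ = v cosθ = 2.09×10⁷·cos50° ≈ 1.343×10⁷ m/s.
T = 2πm/(|q|B) = 2π(9.109×10⁻³¹)/((1.602×10⁻¹⁹)(0.0582)) ≈ 6.139×10⁻¹⁰ s.
pitch = v∥ T = (1.343×10⁷)(6.139×10⁻¹⁰) ≈ 8.25×10⁻³ m.

p ≈ 8.25×10⁻³ m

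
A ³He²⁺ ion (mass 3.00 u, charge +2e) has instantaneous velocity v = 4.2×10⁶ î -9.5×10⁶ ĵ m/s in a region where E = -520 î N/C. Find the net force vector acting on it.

F ≈ (-1.67×10⁻¹⁶, 0, 0) N

Only an electric field acts, so F = qE = (3.204×10⁻¹⁹ C)·(-520, 0, 0) = (-1.67×10⁻¹⁶, 0, 0) N.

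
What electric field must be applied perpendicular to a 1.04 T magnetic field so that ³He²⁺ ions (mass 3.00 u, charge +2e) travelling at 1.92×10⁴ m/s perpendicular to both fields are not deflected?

For straight-line motion qE = qvB, so E = vB.
E = 1.92×10⁴ × 1.04 = 2.00×10⁴ V/m.

E = 2.00×10⁴ V/m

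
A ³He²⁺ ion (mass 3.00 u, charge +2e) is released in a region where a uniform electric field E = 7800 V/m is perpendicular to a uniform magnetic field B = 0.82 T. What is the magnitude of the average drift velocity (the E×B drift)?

v_d ≈ 9500 m/s

The steady drift has the magnetic force balancing the electric force, so v_d = E/B.
v_d = 7800/0.82 = 9500 m/s.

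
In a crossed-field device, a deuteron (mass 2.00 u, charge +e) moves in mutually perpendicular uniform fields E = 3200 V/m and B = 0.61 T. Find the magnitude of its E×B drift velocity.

v_d ≈ 5200 m/s

In crossed fields the guiding centre drifts at v_d = |E×B|/B² = E/B, independent of charge and mass.
v_d = 3200/0.61 = 5200 m/s.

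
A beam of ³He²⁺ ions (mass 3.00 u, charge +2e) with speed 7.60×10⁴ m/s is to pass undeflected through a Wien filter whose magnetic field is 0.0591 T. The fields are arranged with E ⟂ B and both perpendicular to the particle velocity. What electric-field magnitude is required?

E = 4490 V/m

For straight-line motion qE = qvB, so E = vB.
E = 7.60×10⁴ × 0.0591 = 4490 V/m.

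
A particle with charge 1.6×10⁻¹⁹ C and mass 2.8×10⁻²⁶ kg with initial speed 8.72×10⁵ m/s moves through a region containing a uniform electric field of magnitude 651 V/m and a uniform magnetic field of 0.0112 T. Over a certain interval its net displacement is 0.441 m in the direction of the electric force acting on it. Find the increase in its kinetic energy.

The magnetic force is always ⟂ v and does no work; only the electric force changes KE.
ΔKE = F_E · d = |q|E d = (1.6×10⁻¹⁹)(651)(0.441) ≈ 4.59×10⁻¹⁷ J.

ΔKE ≈ 4.59×10⁻¹⁷ J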